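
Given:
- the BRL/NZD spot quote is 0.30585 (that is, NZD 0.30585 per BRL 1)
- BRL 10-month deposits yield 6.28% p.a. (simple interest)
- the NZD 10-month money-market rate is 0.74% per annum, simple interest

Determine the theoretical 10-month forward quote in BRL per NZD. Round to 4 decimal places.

T = 10/12 years.
NZD growth factor: 1 + 0.0074×10/12 = 1.0061667.
BRL accumulates by 1 + 0.0628×10/12 = 1.0523333.
So F = 0.30585 × 1.0061667 / 1.0523333 = 0.2924321 (NZD/BRL).
Invert for BRL per NZD: 1 / 0.2924321 = 3.4196.

3.4196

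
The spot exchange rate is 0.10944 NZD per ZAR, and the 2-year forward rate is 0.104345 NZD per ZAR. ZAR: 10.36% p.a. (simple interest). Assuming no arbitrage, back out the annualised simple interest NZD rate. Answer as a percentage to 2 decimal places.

7.55%

T = 2 years.
CIP gives F = S · g_NZD/g_ZAR, so g_NZD/g_ZAR = 0.104345/0.10944 = 0.9534448.
The ZAR side grows by 1 + 0.1036×2 = 1.207200.
So the NZD growth factor = 1.1509986.
(1.1509986 − 1)/T = 0.075499, i.e. 7.55%.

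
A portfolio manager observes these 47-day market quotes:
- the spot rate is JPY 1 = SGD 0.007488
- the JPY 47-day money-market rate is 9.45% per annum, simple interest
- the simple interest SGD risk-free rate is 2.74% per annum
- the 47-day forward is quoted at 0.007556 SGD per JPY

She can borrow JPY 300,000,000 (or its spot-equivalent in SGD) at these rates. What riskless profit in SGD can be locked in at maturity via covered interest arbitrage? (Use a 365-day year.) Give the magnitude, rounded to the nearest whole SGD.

SGD 40,058

T = 47/365 years.
Keep in JPY, deliver into the forward: 300,000,000·1.012168493·0.007556 = SGD 2,294,383.54.
Swap to SGD now, deposit: 300,000,000·0.007488·1.003528219 = SGD 2,254,325.79.
The quoted forward overvalues JPY, so borrow SGD, buy JPY at spot, deposit the JPY at 9.45%, and sell the proceeds forward at 0.007556.
The gap between the two covered legs is SGD 40,058.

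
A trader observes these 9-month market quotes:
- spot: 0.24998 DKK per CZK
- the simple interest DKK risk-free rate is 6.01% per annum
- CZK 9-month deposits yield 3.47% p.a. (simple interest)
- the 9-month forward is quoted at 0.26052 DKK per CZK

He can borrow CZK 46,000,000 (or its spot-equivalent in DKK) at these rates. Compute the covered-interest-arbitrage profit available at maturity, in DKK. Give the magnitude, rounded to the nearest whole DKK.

DKK 278,400

T = 9/12 years.
Keep in CZK, deliver into the forward: 46,000,000·1.026025·0.26052 = DKK 12,295,801.52.
Swap to DKK now, deposit: 46,000,000·0.24998·1.045075 = DKK 12,017,401.03.
The quoted forward overvalues CZK, so borrow DKK, buy CZK at spot, deposit the CZK at 3.47%, and sell the proceeds forward at 0.26052.
Arbitrage profit = |12,295,801.52 − 12,017,401.03| = DKK 278,400.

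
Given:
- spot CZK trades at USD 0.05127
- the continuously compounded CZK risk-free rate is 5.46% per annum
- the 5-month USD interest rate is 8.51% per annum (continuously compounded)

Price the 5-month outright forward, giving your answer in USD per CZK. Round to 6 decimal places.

T = 5/12 years.
USD growth factor: e^(0.0851×5/12) = 1.0360945.
CZK growth factor: e^(0.0546×5/12) = 1.0230108.
Forward (USD per CZK) = 0.05127 × 1.0360945 / 1.0230108 = 0.05192571.

0.051926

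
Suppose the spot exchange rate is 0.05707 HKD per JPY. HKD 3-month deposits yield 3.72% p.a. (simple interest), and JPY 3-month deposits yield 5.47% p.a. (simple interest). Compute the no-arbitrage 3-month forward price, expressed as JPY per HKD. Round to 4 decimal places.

T = 3/12 years.
HKD growth factor: 1 + 0.0372×3/12 = 1.009300.
JPY growth factor: 1 + 0.0547×3/12 = 1.013675.
So F = 0.05707 × 1.009300 / 1.013675 = 0.056823687 (HKD/JPY).
Invert for JPY per HKD: 1 / 0.056823687 = 17.5983.

17.5983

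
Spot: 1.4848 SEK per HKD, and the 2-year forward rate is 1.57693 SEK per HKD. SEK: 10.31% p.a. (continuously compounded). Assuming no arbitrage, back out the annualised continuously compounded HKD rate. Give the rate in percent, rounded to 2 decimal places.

T = 2 years.
By CIP, F/S equals the SEK-to-HKD growth ratio: 1.57693/1.4848 = 1.0620488.
SEK growth factor: e^(0.1031×2) = 1.228999.
So the HKD growth factor = 1.1571964.
Take logs: ln 1.1571964 / 2 = 0.073000, so 7.30%.

7.30%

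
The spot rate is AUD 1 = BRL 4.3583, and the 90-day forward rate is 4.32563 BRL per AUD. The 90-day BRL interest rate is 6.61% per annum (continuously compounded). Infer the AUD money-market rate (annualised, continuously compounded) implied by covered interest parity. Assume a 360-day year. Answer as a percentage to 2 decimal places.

9.62%

T = 90/360 years.
By CIP, F/S equals the BRL-to-AUD growth ratio: 4.32563/4.3583 = 0.9925040.
BRL growth factor: e^(0.0661×90/360) = 1.0166623.
Hence g_AUD = 1.0243408.
r = ln(1.0243408)/(90/360) = 0.096197 → 9.62%.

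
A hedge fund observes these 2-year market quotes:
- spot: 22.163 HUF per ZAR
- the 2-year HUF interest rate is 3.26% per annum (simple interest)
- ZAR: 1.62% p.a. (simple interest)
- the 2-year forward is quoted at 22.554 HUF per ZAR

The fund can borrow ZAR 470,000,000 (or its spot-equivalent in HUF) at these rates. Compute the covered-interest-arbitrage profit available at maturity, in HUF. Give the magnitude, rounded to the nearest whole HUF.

HUF 151,940,660

T = 2 years.
Route A — deposit ZAR, sell forward: 470,000,000 × 1.032400 × 22.554 = HUF 10,943,832,312.00.
Route B — convert at spot, deposit HUF: 470,000,000 × 22.163 × 1.065200 = HUF 11,095,772,972.00.
The quoted forward undervalues ZAR, so borrow ZAR, convert to HUF at spot, deposit the HUF at 3.26%, and buy ZAR forward at 22.554 to cover the loan.
Profit = 11,095,772,972.00 − 10,943,832,312.00 = HUF 151,940,660.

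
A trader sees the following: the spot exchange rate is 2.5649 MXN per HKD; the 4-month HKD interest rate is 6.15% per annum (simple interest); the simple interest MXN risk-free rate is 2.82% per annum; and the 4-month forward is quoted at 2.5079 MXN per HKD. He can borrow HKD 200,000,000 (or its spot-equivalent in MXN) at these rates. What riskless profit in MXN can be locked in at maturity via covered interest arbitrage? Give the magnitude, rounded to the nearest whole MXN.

MXN 5,939,622

T = 4/12 years.
Keep in HKD, deliver into the forward: 200,000,000·1.020500·2.5079 = MXN 511,862,390.00.
Swap to MXN now, deposit: 200,000,000·2.5649·1.009400 = MXN 517,802,012.00.
The quoted forward undervalues HKD, so borrow HKD, convert to MXN at spot, deposit the MXN at 2.82%, and buy HKD forward at 2.5079 to cover the loan.
The gap between the two covered legs is MXN 5,939,622.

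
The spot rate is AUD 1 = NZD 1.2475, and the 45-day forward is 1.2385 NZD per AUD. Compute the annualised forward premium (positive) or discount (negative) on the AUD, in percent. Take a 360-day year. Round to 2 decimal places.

-5.77%

T = 45/360 years.
Period premium: (1.2385 − 1.2475)/1.2475 = -0.0072144.
×(1/T) gives -5.77% p.a.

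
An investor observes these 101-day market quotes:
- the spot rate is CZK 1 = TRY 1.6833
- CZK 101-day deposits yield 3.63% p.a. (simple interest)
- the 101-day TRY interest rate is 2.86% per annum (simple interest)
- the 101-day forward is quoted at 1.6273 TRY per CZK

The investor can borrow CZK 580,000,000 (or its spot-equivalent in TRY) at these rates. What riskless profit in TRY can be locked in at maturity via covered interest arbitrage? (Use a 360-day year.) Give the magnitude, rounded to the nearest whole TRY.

T = 101/360 years.
Route A — deposit CZK, sell forward: 580,000,000 × 1.01018416667 × 1.6273 = TRY 953,446,162.76.
Route B — convert at spot, deposit TRY: 580,000,000 × 1.6833 × 1.00802388889 = TRY 984,147,835.06.
The quoted forward undervalues CZK, so borrow CZK, convert to TRY at spot, deposit the TRY at 2.86%, and buy CZK forward at 1.6273 to cover the loan.
Profit = 984,147,835.06 − 953,446,162.76 = TRY 30,701,672.

TRY 30,701,672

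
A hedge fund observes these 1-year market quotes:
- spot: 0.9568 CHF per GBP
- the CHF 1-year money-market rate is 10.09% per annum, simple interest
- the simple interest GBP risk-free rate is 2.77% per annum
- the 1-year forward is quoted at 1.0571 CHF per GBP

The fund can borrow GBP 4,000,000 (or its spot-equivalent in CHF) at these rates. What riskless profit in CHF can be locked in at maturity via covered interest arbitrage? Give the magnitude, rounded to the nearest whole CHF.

CHF 132,162

T = 1 year.
Invest the GBP and cover forward: 4,000,000 × 1.027700 × 1.0571 = CHF 4,345,526.68.
Convert at spot and invest in CHF: 4,000,000 × 0.9568 × 1.100900 = CHF 4,213,364.48.
The quoted forward overvalues GBP, so borrow CHF, buy GBP at spot, deposit the GBP at 2.77%, and sell the proceeds forward at 1.0571.
Arbitrage profit = |4,345,526.68 − 4,213,364.48| = CHF 132,162.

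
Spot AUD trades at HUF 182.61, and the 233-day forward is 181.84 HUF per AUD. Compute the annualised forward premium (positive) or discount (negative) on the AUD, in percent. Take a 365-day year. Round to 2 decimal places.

-0.66%

T = 233/365 years.
(F − S)/S = (181.84 − 182.61)/182.61 = -0.0042166.
Annualise by dividing by T: -0.0042166 / (233/365) = -0.006605 → -0.66%.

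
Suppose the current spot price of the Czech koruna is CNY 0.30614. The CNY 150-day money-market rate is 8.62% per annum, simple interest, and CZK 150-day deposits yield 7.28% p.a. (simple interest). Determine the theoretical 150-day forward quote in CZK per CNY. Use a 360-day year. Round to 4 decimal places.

T = 150/360 years.
CNY growth factor: 1 + 0.0862×150/360 = 1.0359167.
Growth of 1 CZK over T: 1 + 0.0728×150/360 = 1.0303333.
So F = 0.30614 × 1.0359167 / 1.0303333 = 0.3077990 (CNY/CZK).
Invert for CZK per CNY: 1 / 0.3077990 = 3.2489.

3.2489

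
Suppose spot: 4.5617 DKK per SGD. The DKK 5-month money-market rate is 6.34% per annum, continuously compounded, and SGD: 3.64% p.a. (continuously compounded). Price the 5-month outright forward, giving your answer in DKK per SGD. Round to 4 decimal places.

4.6133

T = 5/12 years.
DKK accumulates by e^(0.0634×5/12) = 1.0267687.
Growth of 1 SGD over T: e^(0.0364×5/12) = 1.0152823.
So F = 4.5617 × 1.0267687 / 1.0152823 = 4.613309 (DKK/SGD).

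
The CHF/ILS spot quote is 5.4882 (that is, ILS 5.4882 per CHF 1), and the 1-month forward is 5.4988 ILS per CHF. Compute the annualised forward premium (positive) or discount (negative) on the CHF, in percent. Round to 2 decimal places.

T = 1/12 years.
(F − S)/S = (5.4988 − 5.4882)/5.4882 = 0.0019314.
Per annum: 0.0019314 / (1/12) = 0.023177 = 2.32%.

+2.32%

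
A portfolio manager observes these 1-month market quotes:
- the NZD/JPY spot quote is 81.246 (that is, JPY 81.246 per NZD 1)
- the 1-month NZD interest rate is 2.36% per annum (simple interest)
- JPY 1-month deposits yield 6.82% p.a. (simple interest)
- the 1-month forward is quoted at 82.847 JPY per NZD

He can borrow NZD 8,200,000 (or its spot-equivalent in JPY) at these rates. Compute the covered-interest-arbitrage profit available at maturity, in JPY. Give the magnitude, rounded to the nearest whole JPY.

T = 1/12 years.
Keep in NZD, deliver into the forward: 8,200,000·1.00196666667·82.847 = JPY 680,681,445.96.
Swap to JPY now, deposit: 8,200,000·81.246·1.00568333333 = JPY 670,003,534.42.
The quoted forward overvalues NZD, so borrow JPY, buy NZD at spot, deposit the NZD at 2.36%, and sell the proceeds forward at 82.847.
Arbitrage profit = |680,681,445.96 − 670,003,534.42| = JPY 10,677,912.

JPY 10,677,912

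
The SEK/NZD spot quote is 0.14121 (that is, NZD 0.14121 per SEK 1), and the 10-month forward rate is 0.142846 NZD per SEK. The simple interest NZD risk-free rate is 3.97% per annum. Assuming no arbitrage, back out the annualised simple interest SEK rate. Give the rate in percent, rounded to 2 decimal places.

T = 10/12 years.
By CIP, F/S equals the NZD-to-SEK growth ratio: 0.142846/0.14121 = 1.0115856.
NZD growth factor: 1 + 0.0397×10/12 = 1.0330833.
So the SEK growth factor = 1.0212515.
r = (1.0212515 − 1)/(10/12) = 0.025502 → 2.55%.

2.55%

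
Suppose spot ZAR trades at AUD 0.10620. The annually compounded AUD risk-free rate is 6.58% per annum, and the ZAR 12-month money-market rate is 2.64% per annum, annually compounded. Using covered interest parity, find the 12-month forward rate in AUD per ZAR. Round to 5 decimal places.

T = 1 year.
AUD accumulates by (1 + 0.0658)^1 = 1.065800.
ZAR growth factor: (1 + 0.0264)^1 = 1.026400.
Forward (AUD per ZAR) = 0.1062 × 1.065800 / 1.026400 = 0.1102767.

0.11028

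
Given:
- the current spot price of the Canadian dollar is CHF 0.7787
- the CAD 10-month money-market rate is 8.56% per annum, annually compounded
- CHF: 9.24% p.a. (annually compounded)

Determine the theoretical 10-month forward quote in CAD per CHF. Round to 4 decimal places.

1.2775

T = 10/12 years.
Growth of 1 CHF over T: (1 + 0.0924)^(10/12) = 1.0764274.
CAD accumulates by (1 + 0.0856)^(10/12) = 1.0708407.
So F = 0.7787 × 1.0764274 / 1.0708407 = 0.7827626 (CHF/CAD).
Invert for CAD per CHF: 1 / 0.7827626 = 1.2775.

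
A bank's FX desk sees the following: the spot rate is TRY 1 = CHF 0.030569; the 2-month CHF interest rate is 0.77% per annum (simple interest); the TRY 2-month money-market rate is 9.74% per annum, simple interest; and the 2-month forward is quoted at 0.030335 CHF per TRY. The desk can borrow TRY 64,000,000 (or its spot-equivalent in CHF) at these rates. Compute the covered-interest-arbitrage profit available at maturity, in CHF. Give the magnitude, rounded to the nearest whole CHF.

T = 2/12 years.
Keep in TRY, deliver into the forward: 64,000,000·1.016233333·0.030335 = CHF 1,972,956.04.
Swap to CHF now, deposit: 64,000,000·0.030569·1.001283333 = CHF 1,958,926.73.
The quoted forward overvalues TRY, so borrow CHF, buy TRY at spot, deposit the TRY at 9.74%, and sell the proceeds forward at 0.030335.
Arbitrage profit = |1,972,956.04 − 1,958,926.73| = CHF 14,029.

CHF 14,029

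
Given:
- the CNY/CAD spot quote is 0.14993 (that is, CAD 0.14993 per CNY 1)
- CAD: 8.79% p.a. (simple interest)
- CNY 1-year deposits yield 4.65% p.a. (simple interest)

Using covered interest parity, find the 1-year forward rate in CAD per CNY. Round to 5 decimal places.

T = 1 year.
CAD accumulates by 1 + 0.0879×1 = 1.087900.
Growth of 1 CNY over T: 1 + 0.0465×1 = 1.046500.
CIP: F = S · (grow CAD)/(grow CNY) = 0.14993 × 1.087900/1.046500 = 0.1558613 CAD per CNY.

0.15586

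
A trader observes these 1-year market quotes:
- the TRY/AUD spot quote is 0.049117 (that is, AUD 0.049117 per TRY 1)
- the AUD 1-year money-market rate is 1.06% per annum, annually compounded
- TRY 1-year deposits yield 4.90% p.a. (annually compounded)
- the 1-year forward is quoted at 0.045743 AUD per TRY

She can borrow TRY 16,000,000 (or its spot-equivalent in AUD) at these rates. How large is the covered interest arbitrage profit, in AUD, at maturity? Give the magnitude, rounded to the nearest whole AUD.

T = 1 year.
Route A — deposit TRY, sell forward: 16,000,000 × 1.049000 × 0.045743 = AUD 767,750.51.
Route B — convert at spot, deposit AUD: 16,000,000 × 0.049117 × 1.010600 = AUD 794,202.24.
The quoted forward undervalues TRY, so borrow TRY, convert to AUD at spot, deposit the AUD at 1.06%, and buy TRY forward at 0.045743 to cover the loan.
Profit = 794,202.24 − 767,750.51 = AUD 26,452.

AUD 26,452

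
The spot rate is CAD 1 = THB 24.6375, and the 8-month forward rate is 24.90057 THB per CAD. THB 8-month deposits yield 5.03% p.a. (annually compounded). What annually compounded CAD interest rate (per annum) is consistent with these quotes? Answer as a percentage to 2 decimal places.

3.37%

T = 8/12 years.
By CIP, F/S equals the THB-to-CAD growth ratio: 24.90057/24.6375 = 1.0106776.
The THB side grows by (1 + 0.0503)^(8/12) = 1.0332583.
That pins the CAD growth at 1.0223421.
Annualise: 1.0223421^(12/8) − 1 = 0.033700 = 3.37%.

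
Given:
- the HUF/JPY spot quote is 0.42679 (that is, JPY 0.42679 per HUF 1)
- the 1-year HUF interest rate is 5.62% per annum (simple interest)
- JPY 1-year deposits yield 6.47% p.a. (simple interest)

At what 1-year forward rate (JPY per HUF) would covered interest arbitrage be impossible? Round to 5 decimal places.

0.43022

T = 1 year.
Growth of 1 JPY over T: 1 + 0.0647×1 = 1.064700.
HUF growth factor: 1 + 0.0562×1 = 1.056200.
CIP: F = S · (grow JPY)/(grow HUF) = 0.42679 × 1.064700/1.056200 = 0.4302247 JPY per HUF.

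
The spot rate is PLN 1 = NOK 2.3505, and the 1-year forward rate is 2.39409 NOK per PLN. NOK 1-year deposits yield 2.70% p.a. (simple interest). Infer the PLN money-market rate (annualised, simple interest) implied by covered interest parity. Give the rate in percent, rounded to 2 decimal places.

T = 1 year.
F/S = 2.39409/2.3505 = 1.0185450 = (growth of NOK) / (growth of PLN).
The NOK side grows by 1 + 0.0270×1 = 1.027000.
Hence g_PLN = 1.0083011.
r = (1.0083011 − 1)/1 = 0.008301 → 0.83%.

0.83%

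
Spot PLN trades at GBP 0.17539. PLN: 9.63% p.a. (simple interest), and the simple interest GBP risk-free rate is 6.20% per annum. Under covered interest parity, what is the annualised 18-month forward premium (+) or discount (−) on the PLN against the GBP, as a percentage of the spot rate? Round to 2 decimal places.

T = 18/12 years.
F = S · g_GBP/g_PLN = 0.17539 × 1.093000/1.144450 = 0.16750515.
Annualised premium = (F − S)/S × (1/T) = (0.16750515 − 0.17539)/0.17539 ÷ (18/12) = -3.00%.

-3.00%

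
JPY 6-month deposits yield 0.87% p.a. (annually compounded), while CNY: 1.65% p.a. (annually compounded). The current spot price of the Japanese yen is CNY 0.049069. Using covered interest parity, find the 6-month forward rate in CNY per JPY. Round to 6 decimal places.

T = 6/12 years.
CNY growth factor: (1 + 0.0165)^(6/12) = 1.0082162.
JPY growth factor: (1 + 0.0087)^(6/12) = 1.0043406.
Forward (CNY per JPY) = 0.049069 × 1.0082162 / 1.0043406 = 0.04925835.

0.049258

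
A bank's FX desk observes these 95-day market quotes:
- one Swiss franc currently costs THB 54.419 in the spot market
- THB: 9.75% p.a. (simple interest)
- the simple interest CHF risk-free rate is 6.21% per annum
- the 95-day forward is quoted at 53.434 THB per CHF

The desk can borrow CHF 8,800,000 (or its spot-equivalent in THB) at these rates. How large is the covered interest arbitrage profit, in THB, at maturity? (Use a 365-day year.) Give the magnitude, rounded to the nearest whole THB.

THB 13,220,423

T = 95/365 years.
Invest the CHF and cover forward: 8,800,000 × 1.0161630137 × 53.434 = THB 477,819,359.37.
Convert at spot and invest in THB: 8,800,000 × 54.419 × 1.02537671233 = THB 491,039,782.71.
The quoted forward undervalues CHF, so borrow CHF, convert to THB at spot, deposit the THB at 9.75%, and buy CHF forward at 53.434 to cover the loan.
Arbitrage profit = |477,819,359.37 − 491,039,782.71| = THB 13,220,423.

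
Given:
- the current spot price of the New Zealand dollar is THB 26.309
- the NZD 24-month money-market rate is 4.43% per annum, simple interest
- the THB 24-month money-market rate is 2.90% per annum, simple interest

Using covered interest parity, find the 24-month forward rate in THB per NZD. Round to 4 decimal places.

25.5695

T = 2 years.
THB growth factor: 1 + 0.0290×2 = 1.058000.
NZD growth factor: 1 + 0.0443×2 = 1.088600.
Forward (THB per NZD) = 26.309 × 1.058000 / 1.088600 = 25.569467.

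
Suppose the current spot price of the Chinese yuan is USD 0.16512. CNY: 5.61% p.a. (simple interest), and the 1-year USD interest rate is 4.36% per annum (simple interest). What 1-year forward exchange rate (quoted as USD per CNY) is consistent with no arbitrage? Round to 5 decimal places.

T = 1 year.
Growth of 1 USD over T: 1 + 0.0436×1 = 1.043600.
CNY accumulates by 1 + 0.0561×1 = 1.056100.
So F = 0.16512 × 1.043600 / 1.056100 = 0.1631656 (USD/CNY).

0.16317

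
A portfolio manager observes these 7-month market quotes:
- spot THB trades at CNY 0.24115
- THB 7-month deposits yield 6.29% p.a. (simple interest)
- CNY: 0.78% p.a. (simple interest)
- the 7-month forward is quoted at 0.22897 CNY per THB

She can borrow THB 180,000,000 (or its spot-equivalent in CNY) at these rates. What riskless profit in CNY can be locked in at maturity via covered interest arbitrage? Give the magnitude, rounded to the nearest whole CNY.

T = 7/12 years.
Keep in THB, deliver into the forward: 180,000,000·1.0366916667·0.22897 = CNY 42,726,832.37.
Swap to CNY now, deposit: 180,000,000·0.24115·1.004550 = CNY 43,604,501.85.
The quoted forward undervalues THB, so borrow THB, convert to CNY at spot, deposit the CNY at 0.78%, and buy THB forward at 0.22897 to cover the loan.
Arbitrage profit = |42,726,832.37 − 43,604,501.85| = CNY 877,669.

CNY 877,669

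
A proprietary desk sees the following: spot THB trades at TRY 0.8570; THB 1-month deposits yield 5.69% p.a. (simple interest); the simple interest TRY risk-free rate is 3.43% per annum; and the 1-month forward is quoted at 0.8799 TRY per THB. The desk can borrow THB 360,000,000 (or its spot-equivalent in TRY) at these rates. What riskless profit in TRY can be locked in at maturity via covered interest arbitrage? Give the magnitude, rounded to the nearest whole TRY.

T = 1/12 years.
Invest the THB and cover forward: 360,000,000 × 1.00474166667 × 0.8799 = TRY 318,265,989.30.
Convert at spot and invest in TRY: 360,000,000 × 0.8570 × 1.00285833333 = TRY 309,401,853.00.
The quoted forward overvalues THB, so borrow TRY, buy THB at spot, deposit the THB at 5.69%, and sell the proceeds forward at 0.8799.
Arbitrage profit = |318,265,989.30 − 309,401,853.00| = TRY 8,864,136.

TRY 8,864,136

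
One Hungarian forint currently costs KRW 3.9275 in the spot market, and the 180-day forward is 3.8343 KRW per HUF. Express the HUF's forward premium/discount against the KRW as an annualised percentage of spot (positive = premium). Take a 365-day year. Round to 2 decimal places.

T = 180/365 years.
(F − S)/S = (3.8343 − 3.9275)/3.9275 = -0.0237301.
Annualise by dividing by T: -0.0237301 / (180/365) = -0.048119 → -4.81%.

-4.81%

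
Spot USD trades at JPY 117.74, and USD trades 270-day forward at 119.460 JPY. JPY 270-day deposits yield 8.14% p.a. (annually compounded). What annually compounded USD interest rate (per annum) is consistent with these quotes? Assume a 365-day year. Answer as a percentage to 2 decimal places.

6.04%

T = 270/365 years.
CIP gives F = S · g_JPY/g_USD, so g_JPY/g_USD = 119.46/117.74 = 1.0146085.
The JPY side grows by (1 + 0.0814)^(270/365) = 1.0595967.
Hence g_USD = 1.0443405.
Annualise: 1.0443405^(365/270) − 1 = 0.060405 = 6.04%.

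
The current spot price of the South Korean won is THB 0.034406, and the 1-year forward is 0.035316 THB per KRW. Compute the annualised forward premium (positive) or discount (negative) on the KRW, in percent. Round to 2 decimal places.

T = 1 year.
KRW trades forward at +2.64489% vs spot over the period.
×(1/T) gives 2.64% p.a.

+2.64%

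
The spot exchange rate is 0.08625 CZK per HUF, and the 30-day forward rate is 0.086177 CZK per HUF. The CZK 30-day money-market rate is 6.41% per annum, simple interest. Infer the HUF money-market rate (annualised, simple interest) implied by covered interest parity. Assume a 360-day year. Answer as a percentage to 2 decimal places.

T = 30/360 years.
By CIP, F/S equals the CZK-to-HUF growth ratio: 0.086177/0.08625 = 0.9991536.
CZK growth factor: 1 + 0.0641×30/360 = 1.0053417.
So the HUF growth factor = 1.0061933.
(1.0061933 − 1)/T = 0.074320, i.e. 7.43%.

7.43%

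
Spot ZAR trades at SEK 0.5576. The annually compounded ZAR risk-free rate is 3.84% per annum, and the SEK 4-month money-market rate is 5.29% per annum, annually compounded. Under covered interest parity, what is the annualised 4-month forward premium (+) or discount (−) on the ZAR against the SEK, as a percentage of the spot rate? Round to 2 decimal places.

+1.39%

T = 4/12 years.
CIP forward (SEK per ZAR) = 0.5576 × 1.0173312/1.0126396 = 0.5601834.
(F − S)/S ÷ T = (0.5601834 − 0.5576)/0.5576/(4/12) = 0.013899 → 1.39%.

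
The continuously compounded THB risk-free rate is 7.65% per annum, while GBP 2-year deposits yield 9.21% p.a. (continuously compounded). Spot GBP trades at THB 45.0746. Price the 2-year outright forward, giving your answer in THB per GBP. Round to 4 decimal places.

43.6900

T = 2 years.
THB growth factor: e^(0.0765×2) = 1.16532498.
GBP accumulates by e^(0.0921×2) = 1.20225625.
CIP: F = S · (grow THB)/(grow GBP) = 45.0746 × 1.16532498/1.20225625 = 43.689985 THB per GBP.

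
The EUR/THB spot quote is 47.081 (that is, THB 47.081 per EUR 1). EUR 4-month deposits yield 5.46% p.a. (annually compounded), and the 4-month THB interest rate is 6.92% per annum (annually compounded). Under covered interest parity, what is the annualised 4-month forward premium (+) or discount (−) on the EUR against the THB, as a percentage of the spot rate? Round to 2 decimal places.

+1.38%

T = 4/12 years.
No-arbitrage forward: 47.081 × 1.0225542 / 1.0178785 = 47.297270 THB/EUR.
(F − S)/S ÷ T = (47.297270 − 47.081)/47.081/(4/12) = 0.013781 → 1.38%.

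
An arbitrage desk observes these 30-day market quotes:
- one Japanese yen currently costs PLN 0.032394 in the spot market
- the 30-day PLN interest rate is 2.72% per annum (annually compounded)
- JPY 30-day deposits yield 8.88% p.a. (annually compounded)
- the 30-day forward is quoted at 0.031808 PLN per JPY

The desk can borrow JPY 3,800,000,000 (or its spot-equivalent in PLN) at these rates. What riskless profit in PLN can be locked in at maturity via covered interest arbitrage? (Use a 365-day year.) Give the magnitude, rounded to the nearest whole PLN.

T = 30/365 years.
Keep in JPY, deliver into the forward: 3,800,000,000·1.00701706716·0.031808 = PLN 121,718,555.71.
Swap to PLN now, deposit: 3,800,000,000·0.032394·1.00220818684 = PLN 123,369,021.62.
The quoted forward undervalues JPY, so borrow JPY, convert to PLN at spot, deposit the PLN at 2.72%, and buy JPY forward at 0.031808 to cover the loan.
Arbitrage profit = |121,718,555.71 − 123,369,021.62| = PLN 1,650,466.

PLN 1,650,466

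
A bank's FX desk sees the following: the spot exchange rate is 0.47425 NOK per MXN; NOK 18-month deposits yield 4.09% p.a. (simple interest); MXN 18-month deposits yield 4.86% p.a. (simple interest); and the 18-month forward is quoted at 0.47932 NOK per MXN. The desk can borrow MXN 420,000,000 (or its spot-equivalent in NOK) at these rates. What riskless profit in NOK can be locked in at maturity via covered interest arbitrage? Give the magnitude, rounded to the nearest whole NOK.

NOK 4,585,220

T = 18/12 years.
Keep in MXN, deliver into the forward: 420,000,000·1.072900·0.47932 = NOK 215,990,219.76.
Swap to NOK now, deposit: 420,000,000·0.47425·1.061350 = NOK 211,404,999.75.
The quoted forward overvalues MXN, so borrow NOK, buy MXN at spot, deposit the MXN at 4.86%, and sell the proceeds forward at 0.47932.
The gap between the two covered legs is NOK 4,585,220.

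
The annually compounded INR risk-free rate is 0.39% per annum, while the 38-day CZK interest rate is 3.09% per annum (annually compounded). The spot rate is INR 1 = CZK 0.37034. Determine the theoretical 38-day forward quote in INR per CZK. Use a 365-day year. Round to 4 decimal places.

2.6928

T = 38/365 years.
CZK accumulates by (1 + 0.0309)^(38/365) = 1.0031733.
Growth of 1 INR over T: (1 + 0.0039)^(38/365) = 1.0004053.
Forward (CZK per INR) = 0.37034 × 1.0031733 / 1.0004053 = 0.3713647.
Quoted the other way: 1/0.3713647 = 2.6928 INR per CZK.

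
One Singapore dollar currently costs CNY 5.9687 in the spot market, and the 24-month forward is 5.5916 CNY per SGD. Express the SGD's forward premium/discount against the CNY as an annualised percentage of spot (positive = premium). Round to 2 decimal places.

-3.16%

T = 2 years.
Period premium: (5.5916 − 5.9687)/5.9687 = -0.0631796.
×(1/T) gives -3.16% p.a.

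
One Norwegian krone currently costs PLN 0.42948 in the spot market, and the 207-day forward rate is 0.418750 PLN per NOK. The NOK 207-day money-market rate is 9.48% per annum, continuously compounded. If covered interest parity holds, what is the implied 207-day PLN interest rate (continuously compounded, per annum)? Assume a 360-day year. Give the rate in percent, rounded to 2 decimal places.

5.08%

T = 207/360 years.
F/S = 0.41875/0.42948 = 0.9750163 = (growth of PLN) / (growth of NOK).
The NOK side grows by e^(0.0948×207/360) = 1.056023.
That pins the PLN growth at 1.0296396.
r = ln(1.0296396)/(207/360) = 0.050798 → 5.08%.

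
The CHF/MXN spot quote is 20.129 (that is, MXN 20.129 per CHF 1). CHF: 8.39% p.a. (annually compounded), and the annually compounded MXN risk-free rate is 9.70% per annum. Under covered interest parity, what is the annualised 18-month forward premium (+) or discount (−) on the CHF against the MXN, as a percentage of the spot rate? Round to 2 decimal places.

+1.21%

T = 18/12 years.
CIP forward (MXN per CHF) = 20.129 × 1.1489733/1.1284539 = 20.495018.
Annualised premium = (F − S)/S × (1/T) = (20.495018 − 20.129)/20.129 ÷ (18/12) = 1.21%.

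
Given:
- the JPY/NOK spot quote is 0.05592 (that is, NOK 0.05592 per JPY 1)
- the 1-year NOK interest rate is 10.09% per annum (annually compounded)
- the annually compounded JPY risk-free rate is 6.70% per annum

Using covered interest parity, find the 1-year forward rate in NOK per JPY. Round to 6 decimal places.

T = 1 year.
NOK accumulates by (1 + 0.1009)^1 = 1.100900.
JPY growth factor: (1 + 0.0670)^1 = 1.067000.
So F = 0.05592 × 1.100900 / 1.067000 = 0.05769665 (NOK/JPY).

0.057697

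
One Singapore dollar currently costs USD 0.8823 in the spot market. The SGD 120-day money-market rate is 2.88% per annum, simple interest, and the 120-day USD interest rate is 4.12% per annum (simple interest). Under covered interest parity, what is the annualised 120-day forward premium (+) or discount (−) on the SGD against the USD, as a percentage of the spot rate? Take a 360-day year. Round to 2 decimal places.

+1.23%

T = 120/360 years.
CIP forward (USD per SGD) = 0.8823 × 1.0137333/1.009600 = 0.8859121.
(F − S)/S ÷ T = (0.8859121 − 0.8823)/0.8823/(120/360) = 0.012282 → 1.23%.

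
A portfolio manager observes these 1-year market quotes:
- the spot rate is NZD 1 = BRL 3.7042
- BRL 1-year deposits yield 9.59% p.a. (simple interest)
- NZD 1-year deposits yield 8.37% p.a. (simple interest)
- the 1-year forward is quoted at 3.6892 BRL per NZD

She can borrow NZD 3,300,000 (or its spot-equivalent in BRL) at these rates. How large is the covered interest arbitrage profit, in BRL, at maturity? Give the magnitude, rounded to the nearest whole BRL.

T = 1 year.
Route A — deposit NZD, sell forward: 3,300,000 × 1.083700 × 3.6892 = BRL 13,193,353.93.
Route B — convert at spot, deposit BRL: 3,300,000 × 3.7042 × 1.095900 = BRL 13,396,128.17.
The quoted forward undervalues NZD, so borrow NZD, convert to BRL at spot, deposit the BRL at 9.59%, and buy NZD forward at 3.6892 to cover the loan.
The gap between the two covered legs is BRL 202,774.

BRL 202,774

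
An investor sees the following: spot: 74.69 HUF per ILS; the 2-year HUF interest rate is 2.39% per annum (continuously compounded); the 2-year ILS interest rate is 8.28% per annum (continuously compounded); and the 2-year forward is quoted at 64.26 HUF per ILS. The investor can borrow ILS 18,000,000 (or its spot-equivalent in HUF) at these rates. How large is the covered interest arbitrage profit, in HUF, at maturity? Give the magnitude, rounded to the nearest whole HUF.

HUF 45,244,749

T = 2 years.
Invest the ILS and cover forward: 18,000,000 × 1.180100966916 × 64.26 = HUF 1,364,999,186.41.
Convert at spot and invest in HUF: 18,000,000 × 74.69 × 1.048960842175 = HUF 1,410,243,935.44.
The quoted forward undervalues ILS, so borrow ILS, convert to HUF at spot, deposit the HUF at 2.39%, and buy ILS forward at 64.26 to cover the loan.
Arbitrage profit = |1,364,999,186.41 − 1,410,243,935.44| = HUF 45,244,749.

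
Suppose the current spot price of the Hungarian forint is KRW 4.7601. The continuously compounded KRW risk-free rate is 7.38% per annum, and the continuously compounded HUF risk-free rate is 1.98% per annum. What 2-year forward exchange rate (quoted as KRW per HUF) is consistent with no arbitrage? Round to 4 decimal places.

5.3030

T = 2 years.
KRW growth factor: e^(0.0738×2) = 1.1590492.
HUF growth factor: e^(0.0198×2) = 1.0403945.
CIP: F = S · (grow KRW)/(grow HUF) = 4.7601 × 1.1590492/1.0403945 = 5.302979 KRW per HUF.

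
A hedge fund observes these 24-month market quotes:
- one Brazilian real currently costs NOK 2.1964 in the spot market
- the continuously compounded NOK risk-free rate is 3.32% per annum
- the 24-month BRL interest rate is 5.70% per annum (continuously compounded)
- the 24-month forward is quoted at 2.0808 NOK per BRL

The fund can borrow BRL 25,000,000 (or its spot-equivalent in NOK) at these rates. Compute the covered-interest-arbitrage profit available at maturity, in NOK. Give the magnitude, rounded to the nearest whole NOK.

T = 2 years.
Keep in BRL, deliver into the forward: 25,000,000·1.1207521249·2.0808 = NOK 58,301,525.54.
Swap to NOK now, deposit: 25,000,000·2.1964·1.0686540933 = NOK 58,679,796.26.
The quoted forward undervalues BRL, so borrow BRL, convert to NOK at spot, deposit the NOK at 3.32%, and buy BRL forward at 2.0808 to cover the loan.
Arbitrage profit = |58,301,525.54 − 58,679,796.26| = NOK 378,271.

NOK 378,271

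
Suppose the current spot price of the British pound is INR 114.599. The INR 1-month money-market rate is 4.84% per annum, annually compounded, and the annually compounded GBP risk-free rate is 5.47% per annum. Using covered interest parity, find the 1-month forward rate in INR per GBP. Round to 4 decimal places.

114.5418

T = 1/12 years.
INR accumulates by (1 + 0.0484)^(1/12) = 1.003946533.
GBP accumulates by (1 + 0.0547)^(1/12) = 1.004447893.
So F = 114.599 × 1.003946533 / 1.004447893 = 114.541799 (INR/GBP).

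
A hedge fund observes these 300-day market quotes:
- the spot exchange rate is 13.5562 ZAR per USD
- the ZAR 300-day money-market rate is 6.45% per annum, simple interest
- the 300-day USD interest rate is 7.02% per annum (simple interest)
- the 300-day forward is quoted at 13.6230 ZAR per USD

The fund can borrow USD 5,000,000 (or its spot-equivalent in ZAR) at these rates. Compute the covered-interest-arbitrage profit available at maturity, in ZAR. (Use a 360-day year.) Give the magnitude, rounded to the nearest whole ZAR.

T = 300/360 years.
Keep in USD, deliver into the forward: 5,000,000·1.058500·13.6230 = ZAR 72,099,727.50.
Swap to ZAR now, deposit: 5,000,000·13.5562·1.053750 = ZAR 71,424,228.75.
The quoted forward overvalues USD, so borrow ZAR, buy USD at spot, deposit the USD at 7.02%, and sell the proceeds forward at 13.6230.
The gap between the two covered legs is ZAR 675,499.

ZAR 675,499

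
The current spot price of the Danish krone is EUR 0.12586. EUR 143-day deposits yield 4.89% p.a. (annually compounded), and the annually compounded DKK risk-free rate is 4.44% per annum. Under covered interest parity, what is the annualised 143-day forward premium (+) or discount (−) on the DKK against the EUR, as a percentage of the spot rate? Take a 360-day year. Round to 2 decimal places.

+0.43%

T = 143/360 years.
No-arbitrage forward: 0.12586 × 1.0191451 / 1.0174061 = 0.12607513 EUR/DKK.
(F − S)/S ÷ T = (0.12607513 − 0.12586)/0.12586/(143/360) = 0.004303 → 0.43%.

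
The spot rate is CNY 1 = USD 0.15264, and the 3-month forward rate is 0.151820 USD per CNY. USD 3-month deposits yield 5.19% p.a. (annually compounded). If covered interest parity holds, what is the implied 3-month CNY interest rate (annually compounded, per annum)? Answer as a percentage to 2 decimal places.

7.48%

T = 3/12 years.
F/S = 0.15182/0.15264 = 0.9946279 = (growth of USD) / (growth of CNY).
The USD side grows by (1 + 0.0519)^(3/12) = 1.0127299.
So the CNY growth factor = 1.0181998.
Annualise: 1.0181998^(12/3) − 1 = 0.074811 = 7.48%.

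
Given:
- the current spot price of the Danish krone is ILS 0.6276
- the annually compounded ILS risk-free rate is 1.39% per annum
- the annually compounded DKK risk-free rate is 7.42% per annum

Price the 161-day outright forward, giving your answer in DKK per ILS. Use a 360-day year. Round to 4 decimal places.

1.6351

T = 161/360 years.
ILS growth factor: (1 + 0.0139)^(161/360) = 1.0061927.
Growth of 1 DKK over T: (1 + 0.0742)^(161/360) = 1.0325283.
So F = 0.6276 × 1.0061927 / 1.0325283 = 0.6115925 (ILS/DKK).
Quoted the other way: 1/0.6115925 = 1.6351 DKK per ILS.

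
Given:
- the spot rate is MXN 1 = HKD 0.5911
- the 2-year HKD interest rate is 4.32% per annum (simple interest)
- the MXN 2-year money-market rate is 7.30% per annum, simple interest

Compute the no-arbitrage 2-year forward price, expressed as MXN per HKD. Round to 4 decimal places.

T = 2 years.
HKD growth factor: 1 + 0.0432×2 = 1.086400.
MXN accumulates by 1 + 0.0730×2 = 1.146000.
Forward (HKD per MXN) = 0.5911 × 1.086400 / 1.146000 = 0.5603587.
Invert for MXN per HKD: 1 / 0.5603587 = 1.7846.

1.7846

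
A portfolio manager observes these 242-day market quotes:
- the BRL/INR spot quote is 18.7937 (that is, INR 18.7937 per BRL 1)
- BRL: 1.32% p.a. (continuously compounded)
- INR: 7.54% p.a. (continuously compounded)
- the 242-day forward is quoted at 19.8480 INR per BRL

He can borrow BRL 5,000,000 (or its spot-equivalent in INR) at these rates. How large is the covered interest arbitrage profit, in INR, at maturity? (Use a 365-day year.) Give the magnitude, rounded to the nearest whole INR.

INR 1,326,836

T = 242/365 years.
Keep in BRL, deliver into the forward: 5,000,000·1.0087901896·19.8480 = INR 100,112,338.42.
Swap to INR now, deposit: 5,000,000·18.7937·1.0512618798 = INR 98,785,501.95.
The quoted forward overvalues BRL, so borrow INR, buy BRL at spot, deposit the BRL at 1.32%, and sell the proceeds forward at 19.8480.
Profit = 100,112,338.42 − 98,785,501.95 = INR 1,326,836.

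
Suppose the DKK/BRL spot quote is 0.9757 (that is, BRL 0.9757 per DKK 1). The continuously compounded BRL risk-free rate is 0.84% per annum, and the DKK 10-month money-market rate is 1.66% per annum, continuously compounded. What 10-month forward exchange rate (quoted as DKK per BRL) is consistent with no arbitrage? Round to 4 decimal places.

T = 10/12 years.
BRL growth factor: e^(0.0084×10/12) = 1.0070246.
Growth of 1 DKK over T: e^(0.0166×10/12) = 1.0139295.
CIP: F = S · (grow BRL)/(grow DKK) = 0.9757 × 1.0070246/1.0139295 = 0.9690554 BRL per DKK.
Invert for DKK per BRL: 1 / 0.9690554 = 1.0319.

1.0319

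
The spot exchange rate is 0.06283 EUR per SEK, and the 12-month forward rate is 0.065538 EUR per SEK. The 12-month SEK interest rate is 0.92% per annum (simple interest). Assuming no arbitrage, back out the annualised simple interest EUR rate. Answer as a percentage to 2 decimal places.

T = 1 year.
F/S = 0.065538/0.06283 = 1.0431004 = (growth of EUR) / (growth of SEK).
The SEK side grows by 1 + 0.0092×1 = 1.009200.
Hence g_EUR = 1.0526969.
r = (1.0526969 − 1)/1 = 0.052697 → 5.27%.

5.27%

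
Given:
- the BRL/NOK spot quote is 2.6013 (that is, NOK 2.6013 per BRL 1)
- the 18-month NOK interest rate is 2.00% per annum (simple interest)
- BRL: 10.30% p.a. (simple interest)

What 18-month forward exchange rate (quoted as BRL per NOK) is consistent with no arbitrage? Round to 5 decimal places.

T = 18/12 years.
Growth of 1 NOK over T: 1 + 0.0200×18/12 = 1.030000.
BRL growth factor: 1 + 0.1030×18/12 = 1.154500.
So F = 2.6013 × 1.030000 / 1.154500 = 2.320779 (NOK/BRL).
Invert for BRL per NOK: 1 / 2.320779 = 0.43089.

0.43089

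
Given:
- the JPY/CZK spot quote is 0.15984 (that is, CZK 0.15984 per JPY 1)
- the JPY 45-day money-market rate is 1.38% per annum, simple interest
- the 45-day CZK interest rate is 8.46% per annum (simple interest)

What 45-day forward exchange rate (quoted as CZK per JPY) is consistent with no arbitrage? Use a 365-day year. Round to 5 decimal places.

0.16123

T = 45/365 years.
CZK growth factor: 1 + 0.0846×45/365 = 1.0104301.
JPY accumulates by 1 + 0.0138×45/365 = 1.0017014.
CIP: F = S · (grow CZK)/(grow JPY) = 0.15984 × 1.0104301/1.0017014 = 0.1612328 CZK per JPY.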